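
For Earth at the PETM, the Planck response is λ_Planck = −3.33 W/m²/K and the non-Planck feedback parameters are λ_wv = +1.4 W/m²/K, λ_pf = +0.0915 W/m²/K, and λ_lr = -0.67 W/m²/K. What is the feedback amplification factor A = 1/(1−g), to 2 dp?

1.33

Convert to gains: g_wv = 1.4/3.33 = 0.4204; g_pf = 0.0915/3.33 = 0.02748; g_lr = -0.67/3.33 = -0.2012.
Total gain g = 0.24668.
A = 1/(1 − 0.24668) = 1.33.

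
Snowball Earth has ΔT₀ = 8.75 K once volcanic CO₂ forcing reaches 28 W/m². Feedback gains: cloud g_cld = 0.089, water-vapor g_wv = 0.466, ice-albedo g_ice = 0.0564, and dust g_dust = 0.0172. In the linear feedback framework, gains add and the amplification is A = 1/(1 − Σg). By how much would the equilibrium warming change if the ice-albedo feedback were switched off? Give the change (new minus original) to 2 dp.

-3.11 K

Original: g = 0.6286, ΔT = 8.75/(1−0.6286) = 23.5595 K.
Without ice-albedo: g' = 0.5722, ΔT' = 8.75/(1−0.5722) = 20.4535 K.
Change = 20.4535 − 23.5595 = -3.11 K.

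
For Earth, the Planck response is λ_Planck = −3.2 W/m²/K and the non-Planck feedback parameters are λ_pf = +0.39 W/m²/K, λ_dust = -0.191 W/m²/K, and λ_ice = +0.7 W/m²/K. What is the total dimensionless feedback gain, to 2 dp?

Convert to gains: g_pf = 0.39/3.2 = 0.1219; g_dust = -0.191/3.2 = -0.05969; g_ice = 0.7/3.2 = 0.2187.
Total gain g = 0.28091.

0.28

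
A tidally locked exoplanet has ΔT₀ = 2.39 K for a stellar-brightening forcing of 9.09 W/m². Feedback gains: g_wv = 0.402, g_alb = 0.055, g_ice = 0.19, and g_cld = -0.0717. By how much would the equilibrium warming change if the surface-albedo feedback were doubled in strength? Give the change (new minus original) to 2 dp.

Original: g = 0.5753, ΔT = 2.39/(1−0.5753) = 5.6275 K.
With doubled surface-albedo: g' = 0.6303, ΔT' = 2.39/(1−0.6303) = 6.4647 K.
Change = 6.4647 − 5.6275 = 0.84 K.

0.84 K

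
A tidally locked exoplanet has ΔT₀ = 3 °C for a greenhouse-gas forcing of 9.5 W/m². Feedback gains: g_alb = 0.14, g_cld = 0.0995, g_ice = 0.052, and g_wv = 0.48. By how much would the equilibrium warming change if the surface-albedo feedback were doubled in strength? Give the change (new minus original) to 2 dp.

Original: g = 0.7715, ΔT = 3/(1−0.7715) = 13.1291 °C.
With doubled surface-albedo: g' = 0.9115, ΔT' = 3/(1−0.9115) = 33.8983 °C.
Change = 33.8983 − 13.1291 = 20.77 °C.

20.77 °C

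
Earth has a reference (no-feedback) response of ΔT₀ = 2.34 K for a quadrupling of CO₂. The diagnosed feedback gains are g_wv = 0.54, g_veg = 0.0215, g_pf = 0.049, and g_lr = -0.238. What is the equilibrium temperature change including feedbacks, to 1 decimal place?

Total gain g = 0.54 + 0.0215 + 0.049 − 0.238 = 0.3725.
Amplification A = 1/(1 − 0.3725) = 1.594.
ΔT = 2.34 × 1.594 = 3.7 K.

3.7 K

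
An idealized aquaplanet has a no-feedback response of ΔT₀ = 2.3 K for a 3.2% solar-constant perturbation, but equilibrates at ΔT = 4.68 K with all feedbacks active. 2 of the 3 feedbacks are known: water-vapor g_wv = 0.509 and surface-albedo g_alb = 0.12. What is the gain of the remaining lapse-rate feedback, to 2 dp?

-0.12

Amplification A = ΔT/ΔT₀ = 4.68/2.3 = 2.035.
Total gain g = 1 − 1/A = 1 − 1/2.035 = 0.5086.
Known gains sum to 0.509 + 0.12 = 0.629.
g_lr = 0.5086 − 0.629 = -0.12.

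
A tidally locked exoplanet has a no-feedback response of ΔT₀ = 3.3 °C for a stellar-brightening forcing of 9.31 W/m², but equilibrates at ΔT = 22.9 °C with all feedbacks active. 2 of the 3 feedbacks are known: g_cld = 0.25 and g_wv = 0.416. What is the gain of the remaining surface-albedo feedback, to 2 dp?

Amplification A = ΔT/ΔT₀ = 22.9/3.3 = 6.939.
Total gain g = 1 − 1/A = 1 − 1/6.939 = 0.8559.
Known gains sum to 0.25 + 0.416 = 0.666.
g_alb = 0.8559 − 0.666 = 0.19.

0.19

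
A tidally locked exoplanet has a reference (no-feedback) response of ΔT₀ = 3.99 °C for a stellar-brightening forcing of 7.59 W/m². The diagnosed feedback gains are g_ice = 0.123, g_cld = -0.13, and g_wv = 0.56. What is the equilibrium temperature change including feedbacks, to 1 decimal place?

Total gain g = 0.123 − 0.13 + 0.56 = 0.553.
Amplification A = 1/(1 − 0.553) = 2.237.
ΔT = 3.99 × 2.237 = 8.9 °C.

8.9 °C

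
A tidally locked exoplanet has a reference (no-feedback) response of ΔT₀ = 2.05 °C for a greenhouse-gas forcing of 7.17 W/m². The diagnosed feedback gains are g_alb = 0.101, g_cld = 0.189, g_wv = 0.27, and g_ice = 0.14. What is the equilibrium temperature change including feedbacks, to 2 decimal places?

Total gain g = 0.101 + 0.189 + 0.27 + 0.14 = 0.7.
Amplification A = 1/(1 − 0.7) = 3.333.
ΔT = 2.05 × 3.333 = 6.83 °C.

6.83 °C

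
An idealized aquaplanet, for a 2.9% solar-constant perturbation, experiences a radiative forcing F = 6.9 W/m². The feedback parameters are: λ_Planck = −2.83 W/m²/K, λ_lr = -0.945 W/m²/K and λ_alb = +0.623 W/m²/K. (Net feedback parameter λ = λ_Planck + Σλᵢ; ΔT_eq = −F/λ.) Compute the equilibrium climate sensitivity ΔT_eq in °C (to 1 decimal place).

2.2 °C

Net feedback parameter λ = (−2.83) + (-0.945) + (+0.623) = -3.152 W/m²/K.
ΔT = −F/λ = −6.9/(-3.152) = 2.2 °C.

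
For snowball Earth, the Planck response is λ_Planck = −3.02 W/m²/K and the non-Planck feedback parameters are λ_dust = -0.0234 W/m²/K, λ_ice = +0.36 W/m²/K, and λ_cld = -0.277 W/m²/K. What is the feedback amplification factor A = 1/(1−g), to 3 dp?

1.020

Convert to gains: g_dust = -0.0234/3.02 = -0.007748; g_ice = 0.36/3.02 = 0.1192; g_cld = -0.277/3.02 = -0.09172.
Total gain g = 0.019732.
A = 1/(1 − 0.019732) = 1.020.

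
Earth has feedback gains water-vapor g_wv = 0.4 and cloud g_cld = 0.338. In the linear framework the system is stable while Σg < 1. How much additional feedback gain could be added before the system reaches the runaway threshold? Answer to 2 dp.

Current total gain = 0.4 + 0.338 = 0.738.
Margin to runaway = 1 − 0.738 = 0.26.

0.26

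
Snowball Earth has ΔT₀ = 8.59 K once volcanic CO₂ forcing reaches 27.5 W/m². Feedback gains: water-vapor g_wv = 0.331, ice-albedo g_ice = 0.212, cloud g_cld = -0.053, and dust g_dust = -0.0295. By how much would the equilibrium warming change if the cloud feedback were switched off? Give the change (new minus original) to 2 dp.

Original: g = 0.4605, ΔT = 8.59/(1−0.4605) = 15.9222 K.
Without cloud: g' = 0.5135, ΔT' = 8.59/(1−0.5135) = 17.6567 K.
Change = 17.6567 − 15.9222 = 1.73 K.

1.73 K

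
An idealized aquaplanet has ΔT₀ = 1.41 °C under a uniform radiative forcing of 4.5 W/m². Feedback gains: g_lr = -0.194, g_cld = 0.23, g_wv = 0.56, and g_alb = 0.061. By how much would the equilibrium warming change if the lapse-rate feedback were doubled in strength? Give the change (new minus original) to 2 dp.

Original: g = 0.657, ΔT = 1.41/(1−0.657) = 4.1108 °C.
With doubled lapse-rate: g' = 0.463, ΔT' = 1.41/(1−0.463) = 2.6257 °C.
Change = 2.6257 − 4.1108 = -1.49 °C.

-1.49 °C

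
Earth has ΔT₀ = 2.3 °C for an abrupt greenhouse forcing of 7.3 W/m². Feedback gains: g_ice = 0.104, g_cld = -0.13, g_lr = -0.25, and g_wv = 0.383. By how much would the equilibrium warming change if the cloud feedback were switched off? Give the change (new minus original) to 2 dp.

0.44 °C

Original: g = 0.107, ΔT = 2.3/(1−0.107) = 2.5756 °C.
Without cloud: g' = 0.237, ΔT' = 2.3/(1−0.237) = 3.0144 °C.
Change = 3.0144 − 2.5756 = 0.44 °C.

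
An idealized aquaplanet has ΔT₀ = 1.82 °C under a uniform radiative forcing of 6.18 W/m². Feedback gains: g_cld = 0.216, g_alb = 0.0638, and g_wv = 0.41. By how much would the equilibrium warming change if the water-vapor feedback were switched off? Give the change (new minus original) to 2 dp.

Original: g = 0.6898, ΔT = 1.82/(1−0.6898) = 5.8672 °C.
Without water-vapor: g' = 0.2798, ΔT' = 1.82/(1−0.2798) = 2.5271 °C.
Change = 2.5271 − 5.8672 = -3.34 °C.

-3.34 °C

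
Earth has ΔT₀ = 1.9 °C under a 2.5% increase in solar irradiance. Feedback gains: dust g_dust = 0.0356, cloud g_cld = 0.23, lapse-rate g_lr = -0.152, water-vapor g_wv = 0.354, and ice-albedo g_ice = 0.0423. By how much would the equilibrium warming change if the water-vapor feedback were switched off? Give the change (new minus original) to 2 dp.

-1.63 °C

Original: g = 0.5099, ΔT = 1.9/(1−0.5099) = 3.8768 °C.
Without water-vapor: g' = 0.1559, ΔT' = 1.9/(1−0.1559) = 2.2509 °C.
Change = 2.2509 − 3.8768 = -1.63 °C.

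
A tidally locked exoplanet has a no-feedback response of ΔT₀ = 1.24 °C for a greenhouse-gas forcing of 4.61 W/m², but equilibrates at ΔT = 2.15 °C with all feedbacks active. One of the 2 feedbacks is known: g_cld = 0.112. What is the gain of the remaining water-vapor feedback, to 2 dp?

0.31

Amplification A = ΔT/ΔT₀ = 2.15/1.24 = 1.734.
Total gain g = 1 − 1/A = 1 − 1/1.734 = 0.4233.
The known gain is 0.112.
g_wv = 0.4233 − 0.112 = 0.31.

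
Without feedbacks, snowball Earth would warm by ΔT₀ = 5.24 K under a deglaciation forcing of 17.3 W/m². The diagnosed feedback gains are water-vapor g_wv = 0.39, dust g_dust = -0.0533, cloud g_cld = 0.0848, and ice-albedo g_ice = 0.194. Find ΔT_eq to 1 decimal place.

13.6 K

Total gain g = 0.39 − 0.0533 + 0.0848 + 0.194 = 0.6155.
Amplification A = 1/(1 − 0.6155) = 2.601.
ΔT = 5.24 × 2.601 = 13.6 K.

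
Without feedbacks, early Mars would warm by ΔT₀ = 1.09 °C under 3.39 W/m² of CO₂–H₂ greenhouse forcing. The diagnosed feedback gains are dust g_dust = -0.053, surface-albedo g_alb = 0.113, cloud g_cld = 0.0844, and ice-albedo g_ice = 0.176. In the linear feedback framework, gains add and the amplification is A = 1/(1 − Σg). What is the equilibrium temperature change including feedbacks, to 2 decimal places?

1.60 °C

Total gain g = -0.053 + 0.113 + 0.0844 + 0.176 = 0.3204.
Amplification A = 1/(1 − 0.3204) = 1.471.
ΔT = 1.09 × 1.471 = 1.60 °C.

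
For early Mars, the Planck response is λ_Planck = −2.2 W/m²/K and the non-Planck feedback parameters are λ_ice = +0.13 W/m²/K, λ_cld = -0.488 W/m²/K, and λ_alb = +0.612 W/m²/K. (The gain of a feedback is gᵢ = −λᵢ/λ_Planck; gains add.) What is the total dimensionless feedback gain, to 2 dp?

0.12

Convert to gains: g_ice = 0.13/2.2 = 0.05909; g_cld = -0.488/2.2 = -0.2218; g_alb = 0.612/2.2 = 0.2782.
Total gain g = 0.11549.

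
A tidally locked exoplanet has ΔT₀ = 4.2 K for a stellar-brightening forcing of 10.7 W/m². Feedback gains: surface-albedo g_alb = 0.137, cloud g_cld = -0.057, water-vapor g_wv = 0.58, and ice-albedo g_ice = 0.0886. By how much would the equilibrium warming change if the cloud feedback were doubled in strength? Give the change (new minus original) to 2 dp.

-3.09 K

Original: g = 0.7486, ΔT = 4.2/(1−0.7486) = 16.7064 K.
With doubled cloud: g' = 0.6916, ΔT' = 4.2/(1−0.6916) = 13.6187 K.
Change = 13.6187 − 16.7064 = -3.09 K.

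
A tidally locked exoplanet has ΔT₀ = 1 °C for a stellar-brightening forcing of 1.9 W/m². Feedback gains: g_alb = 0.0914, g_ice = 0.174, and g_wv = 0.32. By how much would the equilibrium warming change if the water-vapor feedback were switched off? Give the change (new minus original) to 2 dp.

-1.05 °C

Original: g = 0.5854, ΔT = 1/(1−0.5854) = 2.4120 °C.
Without water-vapor: g' = 0.2654, ΔT' = 1/(1−0.2654) = 1.3613 °C.
Change = 1.3613 − 2.4120 = -1.05 °C.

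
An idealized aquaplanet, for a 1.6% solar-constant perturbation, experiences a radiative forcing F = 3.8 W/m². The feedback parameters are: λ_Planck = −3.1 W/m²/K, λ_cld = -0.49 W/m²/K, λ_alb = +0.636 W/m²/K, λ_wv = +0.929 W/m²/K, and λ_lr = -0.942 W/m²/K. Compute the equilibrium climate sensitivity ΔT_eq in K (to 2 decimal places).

1.28 K

Net feedback parameter λ = (−3.1) + (-0.49) + (+0.636) + (+0.929) + (-0.942) = -2.967 W/m²/K.
ΔT = −F/λ = −3.8/(-2.967) = 1.28 K.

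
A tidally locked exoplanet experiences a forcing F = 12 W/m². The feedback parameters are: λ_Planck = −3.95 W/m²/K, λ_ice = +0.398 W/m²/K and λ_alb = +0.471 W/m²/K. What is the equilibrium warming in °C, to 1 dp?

Net feedback parameter λ = (−3.95) + (+0.398) + (+0.471) = -3.081 W/m²/K.
ΔT = −F/λ = −12/(-3.081) = 3.9 °C.

3.9 °C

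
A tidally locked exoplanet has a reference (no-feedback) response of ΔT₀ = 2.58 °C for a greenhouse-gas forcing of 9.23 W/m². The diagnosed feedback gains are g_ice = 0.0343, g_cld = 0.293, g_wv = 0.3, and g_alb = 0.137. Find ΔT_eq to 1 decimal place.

Total gain g = 0.0343 + 0.293 + 0.3 + 0.137 = 0.7643.
Amplification A = 1/(1 − 0.7643) = 4.243.
ΔT = 2.58 × 4.243 = 10.9 °C.

10.9 °C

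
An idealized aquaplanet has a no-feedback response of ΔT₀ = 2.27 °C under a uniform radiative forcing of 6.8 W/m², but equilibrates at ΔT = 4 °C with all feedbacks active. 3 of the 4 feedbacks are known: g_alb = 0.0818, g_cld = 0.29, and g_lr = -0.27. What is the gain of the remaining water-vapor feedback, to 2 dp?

0.33

Amplification A = ΔT/ΔT₀ = 4/2.27 = 1.762.
Total gain g = 1 − 1/A = 1 − 1/1.762 = 0.4325.
Known gains sum to 0.0818 + 0.29 − 0.27 = 0.1018.
g_wv = 0.4325 − 0.1018 = 0.33.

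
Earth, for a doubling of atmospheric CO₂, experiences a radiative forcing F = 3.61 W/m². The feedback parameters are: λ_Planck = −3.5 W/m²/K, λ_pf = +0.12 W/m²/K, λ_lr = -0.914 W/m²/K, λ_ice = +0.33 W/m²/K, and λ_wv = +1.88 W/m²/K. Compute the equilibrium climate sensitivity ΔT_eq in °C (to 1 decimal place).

Net feedback parameter λ = (−3.5) + (+0.12) + (-0.914) + (+0.33) + (+1.88) = -2.084 W/m²/K.
ΔT = −F/λ = −3.61/(-2.084) = 1.7 °C.

1.7 °C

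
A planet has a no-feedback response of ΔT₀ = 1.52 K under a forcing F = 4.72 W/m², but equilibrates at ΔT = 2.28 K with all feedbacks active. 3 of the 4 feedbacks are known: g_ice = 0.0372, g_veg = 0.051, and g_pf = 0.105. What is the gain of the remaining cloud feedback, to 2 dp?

Amplification A = ΔT/ΔT₀ = 2.28/1.52 = 1.5.
Total gain g = 1 − 1/A = 1 − 1/1.5 = 0.3333.
Known gains sum to 0.0372 + 0.051 + 0.105 = 0.1932.
g_cld = 0.3333 − 0.1932 = 0.14.

0.14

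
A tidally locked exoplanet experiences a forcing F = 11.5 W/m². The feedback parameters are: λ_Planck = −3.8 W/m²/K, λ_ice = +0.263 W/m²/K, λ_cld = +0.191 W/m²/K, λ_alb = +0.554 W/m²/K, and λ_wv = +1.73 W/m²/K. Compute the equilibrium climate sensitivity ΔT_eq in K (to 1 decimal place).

10.8 K

Net feedback parameter λ = (−3.8) + (+0.263) + (+0.191) + (+0.554) + (+1.73) = -1.062 W/m²/K.
ΔT = −F/λ = −11.5/(-1.062) = 10.8 K.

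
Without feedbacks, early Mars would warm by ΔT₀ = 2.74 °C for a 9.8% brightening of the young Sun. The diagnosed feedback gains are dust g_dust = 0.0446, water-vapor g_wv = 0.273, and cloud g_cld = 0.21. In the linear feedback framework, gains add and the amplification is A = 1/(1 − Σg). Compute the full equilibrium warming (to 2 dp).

Total gain g = 0.0446 + 0.273 + 0.21 = 0.5276.
Amplification A = 1/(1 − 0.5276) = 2.117.
ΔT = 2.74 × 2.117 = 5.80 °C.

5.80 °C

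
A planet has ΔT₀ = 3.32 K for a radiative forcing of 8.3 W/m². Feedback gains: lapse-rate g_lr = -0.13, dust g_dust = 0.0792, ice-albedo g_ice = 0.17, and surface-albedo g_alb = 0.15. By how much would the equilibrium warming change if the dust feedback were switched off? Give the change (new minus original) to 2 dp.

Original: g = 0.2692, ΔT = 3.32/(1−0.2692) = 4.5430 K.
Without dust: g' = 0.19, ΔT' = 3.32/(1−0.19) = 4.0988 K.
Change = 4.0988 − 4.5430 = -0.44 K.

-0.44 K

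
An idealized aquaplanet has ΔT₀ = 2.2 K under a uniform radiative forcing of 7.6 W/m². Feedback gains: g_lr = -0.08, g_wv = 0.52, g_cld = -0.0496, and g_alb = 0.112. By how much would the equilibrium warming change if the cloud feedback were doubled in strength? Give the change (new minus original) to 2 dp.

Original: g = 0.5024, ΔT = 2.2/(1−0.5024) = 4.4212 K.
With doubled cloud: g' = 0.4528, ΔT' = 2.2/(1−0.4528) = 4.0205 K.
Change = 4.0205 − 4.4212 = -0.40 K.

-0.40 K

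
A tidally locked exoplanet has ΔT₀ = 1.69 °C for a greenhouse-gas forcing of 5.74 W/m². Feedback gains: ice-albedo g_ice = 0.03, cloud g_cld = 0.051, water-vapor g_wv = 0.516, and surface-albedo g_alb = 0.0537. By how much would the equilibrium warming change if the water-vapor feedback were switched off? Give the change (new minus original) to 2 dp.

-2.89 °C

Original: g = 0.6507, ΔT = 1.69/(1−0.6507) = 4.8382 °C.
Without water-vapor: g' = 0.1347, ΔT' = 1.69/(1−0.1347) = 1.9531 °C.
Change = 1.9531 − 4.8382 = -2.89 °C.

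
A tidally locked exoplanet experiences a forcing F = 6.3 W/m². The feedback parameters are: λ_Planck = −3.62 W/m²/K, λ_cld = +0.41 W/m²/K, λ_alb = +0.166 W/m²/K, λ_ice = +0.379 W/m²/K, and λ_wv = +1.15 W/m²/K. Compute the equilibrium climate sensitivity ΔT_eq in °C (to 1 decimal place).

Net feedback parameter λ = (−3.62) + (+0.41) + (+0.166) + (+0.379) + (+1.15) = -1.515 W/m²/K.
ΔT = −F/λ = −6.3/(-1.515) = 4.2 °C.

4.2 °C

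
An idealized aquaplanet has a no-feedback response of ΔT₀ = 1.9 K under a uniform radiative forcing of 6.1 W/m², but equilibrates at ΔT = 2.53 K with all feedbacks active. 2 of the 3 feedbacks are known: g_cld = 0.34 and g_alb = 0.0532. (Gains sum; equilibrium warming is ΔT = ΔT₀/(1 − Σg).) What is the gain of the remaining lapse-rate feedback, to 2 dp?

-0.14

Amplification A = ΔT/ΔT₀ = 2.53/1.9 = 1.332.
Total gain g = 1 − 1/A = 1 − 1/1.332 = 0.2492.
Known gains sum to 0.34 + 0.0532 = 0.3932.
g_lr = 0.2492 − 0.3932 = -0.14.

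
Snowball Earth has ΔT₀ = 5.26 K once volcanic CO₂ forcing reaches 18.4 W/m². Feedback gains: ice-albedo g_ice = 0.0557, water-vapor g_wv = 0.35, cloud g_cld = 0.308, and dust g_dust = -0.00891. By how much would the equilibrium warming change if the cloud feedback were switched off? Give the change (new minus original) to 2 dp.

-9.10 K

Original: g = 0.70479, ΔT = 5.26/(1−0.70479) = 17.8178 K.
Without cloud: g' = 0.39679, ΔT' = 5.26/(1−0.39679) = 8.7200 K.
Change = 8.7200 − 17.8178 = -9.10 K.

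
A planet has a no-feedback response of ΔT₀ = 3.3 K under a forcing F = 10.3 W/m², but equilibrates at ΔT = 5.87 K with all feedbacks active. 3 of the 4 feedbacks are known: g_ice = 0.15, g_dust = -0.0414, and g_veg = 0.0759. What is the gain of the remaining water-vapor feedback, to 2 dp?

Amplification A = ΔT/ΔT₀ = 5.87/3.3 = 1.779.
Total gain g = 1 − 1/A = 1 − 1/1.779 = 0.4379.
Known gains sum to 0.15 − 0.0414 + 0.0759 = 0.1845.
g_wv = 0.4379 − 0.1845 = 0.25.

0.25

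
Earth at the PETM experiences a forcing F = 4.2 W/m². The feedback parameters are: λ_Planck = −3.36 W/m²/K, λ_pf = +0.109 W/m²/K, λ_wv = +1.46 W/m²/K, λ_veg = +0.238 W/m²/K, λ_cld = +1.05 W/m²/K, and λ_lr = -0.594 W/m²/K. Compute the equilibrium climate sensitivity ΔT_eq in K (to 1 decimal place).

Net feedback parameter λ = (−3.36) + (+0.109) + (+1.46) + (+0.238) + (+1.05) + (-0.594) = -1.097 W/m²/K.
ΔT = −F/λ = −4.2/(-1.097) = 3.8 K.

3.8 K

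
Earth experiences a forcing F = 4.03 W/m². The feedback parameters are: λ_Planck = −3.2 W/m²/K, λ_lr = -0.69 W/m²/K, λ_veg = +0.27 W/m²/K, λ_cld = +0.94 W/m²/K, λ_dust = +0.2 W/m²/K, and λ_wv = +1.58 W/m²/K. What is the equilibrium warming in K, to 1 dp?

Net feedback parameter λ = (−3.2) + (-0.69) + (+0.27) + (+0.94) + (+0.2) + (+1.58) = -0.9 W/m²/K.
ΔT = −F/λ = −4.03/(-0.9) = 4.5 K.

4.5 K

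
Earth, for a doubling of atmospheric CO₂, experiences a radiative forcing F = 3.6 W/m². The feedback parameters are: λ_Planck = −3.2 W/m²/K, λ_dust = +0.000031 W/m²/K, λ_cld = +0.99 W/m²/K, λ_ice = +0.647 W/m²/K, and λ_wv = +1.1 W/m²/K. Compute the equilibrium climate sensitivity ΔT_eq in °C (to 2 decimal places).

Net feedback parameter λ = (−3.2) + (+0.000031) + (+0.99) + (+0.647) + (+1.1) = -0.462969 W/m²/K.
ΔT = −F/λ = −3.6/(-0.462969) = 7.78 °C.

7.78 °C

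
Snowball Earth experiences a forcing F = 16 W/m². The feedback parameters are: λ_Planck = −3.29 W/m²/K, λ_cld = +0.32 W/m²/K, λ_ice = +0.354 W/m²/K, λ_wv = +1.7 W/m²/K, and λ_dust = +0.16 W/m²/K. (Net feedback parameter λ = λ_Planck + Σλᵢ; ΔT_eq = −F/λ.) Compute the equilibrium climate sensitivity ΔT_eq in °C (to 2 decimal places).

21.16 °C

Net feedback parameter λ = (−3.29) + (+0.32) + (+0.354) + (+1.7) + (+0.16) = -0.756 W/m²/K.
ΔT = −F/λ = −16/(-0.756) = 21.16 °C.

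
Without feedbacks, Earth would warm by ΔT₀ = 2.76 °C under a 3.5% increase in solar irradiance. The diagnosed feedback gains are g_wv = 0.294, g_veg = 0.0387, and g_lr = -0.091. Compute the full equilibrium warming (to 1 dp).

Total gain g = 0.294 + 0.0387 − 0.091 = 0.2417.
Amplification A = 1/(1 − 0.2417) = 1.319.
ΔT = 2.76 × 1.319 = 3.6 °C.

3.6 °C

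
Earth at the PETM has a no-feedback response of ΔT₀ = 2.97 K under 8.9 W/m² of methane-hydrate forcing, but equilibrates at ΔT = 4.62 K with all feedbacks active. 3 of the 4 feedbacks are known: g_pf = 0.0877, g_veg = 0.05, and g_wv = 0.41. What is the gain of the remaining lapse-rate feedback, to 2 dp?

-0.19

Amplification A = ΔT/ΔT₀ = 4.62/2.97 = 1.556.
Total gain g = 1 − 1/A = 1 − 1/1.556 = 0.3573.
Known gains sum to 0.0877 + 0.05 + 0.41 = 0.5477.
g_lr = 0.3573 − 0.5477 = -0.19.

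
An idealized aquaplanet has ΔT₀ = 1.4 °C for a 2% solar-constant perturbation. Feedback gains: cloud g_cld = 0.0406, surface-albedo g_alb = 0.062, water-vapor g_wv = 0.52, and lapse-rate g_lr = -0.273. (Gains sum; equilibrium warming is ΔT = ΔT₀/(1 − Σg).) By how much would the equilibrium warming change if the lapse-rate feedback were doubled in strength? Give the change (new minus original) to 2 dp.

-0.64 °C

Original: g = 0.3496, ΔT = 1.4/(1−0.3496) = 2.1525 °C.
With doubled lapse-rate: g' = 0.0766, ΔT' = 1.4/(1−0.0766) = 1.5161 °C.
Change = 1.5161 − 2.1525 = -0.64 °C.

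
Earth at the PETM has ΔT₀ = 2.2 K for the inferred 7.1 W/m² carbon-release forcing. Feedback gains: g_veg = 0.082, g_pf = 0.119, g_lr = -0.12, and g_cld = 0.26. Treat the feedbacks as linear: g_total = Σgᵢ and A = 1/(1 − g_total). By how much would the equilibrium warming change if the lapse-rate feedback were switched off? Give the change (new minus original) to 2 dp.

0.74 K

Original: g = 0.341, ΔT = 2.2/(1−0.341) = 3.3384 K.
Without lapse-rate: g' = 0.461, ΔT' = 2.2/(1−0.461) = 4.0816 K.
Change = 4.0816 − 3.3384 = 0.74 K.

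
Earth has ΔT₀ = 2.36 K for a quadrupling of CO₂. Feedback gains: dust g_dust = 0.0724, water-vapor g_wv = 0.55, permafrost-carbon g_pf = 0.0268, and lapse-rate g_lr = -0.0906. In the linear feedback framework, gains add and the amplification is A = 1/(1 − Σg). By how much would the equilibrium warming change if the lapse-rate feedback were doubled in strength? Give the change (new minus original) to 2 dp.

Original: g = 0.5586, ΔT = 2.36/(1−0.5586) = 5.3466 K.
With doubled lapse-rate: g' = 0.468, ΔT' = 2.36/(1−0.468) = 4.4361 K.
Change = 4.4361 − 5.3466 = -0.91 K.

-0.91 K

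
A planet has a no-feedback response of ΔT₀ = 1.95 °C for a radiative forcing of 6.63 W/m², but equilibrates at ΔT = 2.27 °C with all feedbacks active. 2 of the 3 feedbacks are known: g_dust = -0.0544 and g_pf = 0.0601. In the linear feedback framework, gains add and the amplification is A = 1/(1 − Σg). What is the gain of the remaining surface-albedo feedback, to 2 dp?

Amplification A = ΔT/ΔT₀ = 2.27/1.95 = 1.164.
Total gain g = 1 − 1/A = 1 − 1/1.164 = 0.1409.
Known gains sum to -0.0544 + 0.0601 = 0.0057.
g_alb = 0.1409 − 0.0057 = 0.14.

0.14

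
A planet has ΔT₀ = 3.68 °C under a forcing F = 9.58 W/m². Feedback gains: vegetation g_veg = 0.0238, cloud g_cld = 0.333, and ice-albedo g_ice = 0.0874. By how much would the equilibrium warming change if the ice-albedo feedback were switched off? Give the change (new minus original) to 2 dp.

-0.90 °C

Original: g = 0.4442, ΔT = 3.68/(1−0.4442) = 6.6211 °C.
Without ice-albedo: g' = 0.3568, ΔT' = 3.68/(1−0.3568) = 5.7214 °C.
Change = 5.7214 − 6.6211 = -0.90 °C.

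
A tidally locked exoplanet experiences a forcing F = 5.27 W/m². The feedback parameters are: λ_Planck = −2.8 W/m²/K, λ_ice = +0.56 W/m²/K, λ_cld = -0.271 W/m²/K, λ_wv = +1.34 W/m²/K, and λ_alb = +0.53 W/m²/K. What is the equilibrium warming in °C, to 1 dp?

Net feedback parameter λ = (−2.8) + (+0.56) + (-0.271) + (+1.34) + (+0.53) = -0.641 W/m²/K.
ΔT = −F/λ = −5.27/(-0.641) = 8.2 °C.

8.2 °C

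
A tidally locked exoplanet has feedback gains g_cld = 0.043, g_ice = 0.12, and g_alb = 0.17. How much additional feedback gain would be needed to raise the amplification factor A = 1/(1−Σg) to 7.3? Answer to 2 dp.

Current total gain = 0.333.
Target gain for A = 7.3: g* = 1 − 1/7.3 = 0.863.
Additional gain needed = 0.863 − 0.333 = 0.53.

0.53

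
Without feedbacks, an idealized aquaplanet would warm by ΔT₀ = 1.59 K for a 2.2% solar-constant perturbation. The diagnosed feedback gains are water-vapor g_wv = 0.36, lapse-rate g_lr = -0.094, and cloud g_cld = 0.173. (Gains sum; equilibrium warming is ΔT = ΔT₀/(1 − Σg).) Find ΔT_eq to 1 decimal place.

2.8 K

Total gain g = 0.36 − 0.094 + 0.173 = 0.439.
Amplification A = 1/(1 − 0.439) = 1.783.
ΔT = 1.59 × 1.783 = 2.8 K.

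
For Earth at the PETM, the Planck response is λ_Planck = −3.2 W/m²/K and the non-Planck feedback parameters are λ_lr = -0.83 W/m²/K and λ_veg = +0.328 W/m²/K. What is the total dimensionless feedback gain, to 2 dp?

-0.16

Convert to gains: g_lr = -0.83/3.2 = -0.2594; g_veg = 0.328/3.2 = 0.1025.
Total gain g = -0.1569.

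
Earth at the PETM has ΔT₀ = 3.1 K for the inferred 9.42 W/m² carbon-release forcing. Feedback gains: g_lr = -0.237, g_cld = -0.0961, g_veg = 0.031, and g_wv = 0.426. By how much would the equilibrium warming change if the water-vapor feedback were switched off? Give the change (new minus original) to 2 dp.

Original: g = 0.1239, ΔT = 3.1/(1−0.1239) = 3.5384 K.
Without water-vapor: g' = -0.3021, ΔT' = 3.1/(1+0.3021) = 2.3808 K.
Change = 2.3808 − 3.5384 = -1.16 K.

-1.16 K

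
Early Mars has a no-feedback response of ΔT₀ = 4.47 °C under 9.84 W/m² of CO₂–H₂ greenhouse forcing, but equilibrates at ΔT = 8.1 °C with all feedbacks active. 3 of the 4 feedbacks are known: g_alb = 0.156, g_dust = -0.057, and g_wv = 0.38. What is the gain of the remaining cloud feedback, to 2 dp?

Amplification A = ΔT/ΔT₀ = 8.1/4.47 = 1.812.
Total gain g = 1 − 1/A = 1 − 1/1.812 = 0.4481.
Known gains sum to 0.156 − 0.057 + 0.38 = 0.479.
g_cld = 0.4481 − 0.479 = -0.03.

-0.03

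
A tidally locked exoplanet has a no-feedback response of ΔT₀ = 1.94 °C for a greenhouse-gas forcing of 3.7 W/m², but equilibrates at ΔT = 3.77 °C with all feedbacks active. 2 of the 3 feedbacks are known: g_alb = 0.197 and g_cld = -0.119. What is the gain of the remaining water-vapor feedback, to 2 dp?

Amplification A = ΔT/ΔT₀ = 3.77/1.94 = 1.943.
Total gain g = 1 − 1/A = 1 − 1/1.943 = 0.4853.
Known gains sum to 0.197 − 0.119 = 0.078.
g_wv = 0.4853 − 0.078 = 0.41.

0.41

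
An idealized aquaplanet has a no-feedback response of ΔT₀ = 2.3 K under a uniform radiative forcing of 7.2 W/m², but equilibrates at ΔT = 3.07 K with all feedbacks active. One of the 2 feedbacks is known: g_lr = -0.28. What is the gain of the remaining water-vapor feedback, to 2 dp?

0.53

Amplification A = ΔT/ΔT₀ = 3.07/2.3 = 1.335.
Total gain g = 1 − 1/A = 1 − 1/1.335 = 0.2509.
The known gain is -0.28.
g_wv = 0.2509 + 0.28 = 0.53.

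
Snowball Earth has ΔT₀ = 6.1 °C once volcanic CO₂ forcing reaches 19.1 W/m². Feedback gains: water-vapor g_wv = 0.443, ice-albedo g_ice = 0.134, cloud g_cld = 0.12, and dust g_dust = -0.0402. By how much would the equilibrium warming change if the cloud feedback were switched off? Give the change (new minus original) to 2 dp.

-4.60 °C

Original: g = 0.6568, ΔT = 6.1/(1−0.6568) = 17.7739 °C.
Without cloud: g' = 0.5368, ΔT' = 6.1/(1−0.5368) = 13.1693 °C.
Change = 13.1693 − 17.7739 = -4.60 °C.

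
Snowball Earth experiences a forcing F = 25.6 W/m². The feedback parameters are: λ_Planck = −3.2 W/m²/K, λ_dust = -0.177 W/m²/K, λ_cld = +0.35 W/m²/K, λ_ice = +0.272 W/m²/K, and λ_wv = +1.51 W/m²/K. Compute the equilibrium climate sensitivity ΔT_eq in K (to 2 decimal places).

Net feedback parameter λ = (−3.2) + (-0.177) + (+0.35) + (+0.272) + (+1.51) = -1.245 W/m²/K.
ΔT = −F/λ = −25.6/(-1.245) = 20.56 K.

20.56 K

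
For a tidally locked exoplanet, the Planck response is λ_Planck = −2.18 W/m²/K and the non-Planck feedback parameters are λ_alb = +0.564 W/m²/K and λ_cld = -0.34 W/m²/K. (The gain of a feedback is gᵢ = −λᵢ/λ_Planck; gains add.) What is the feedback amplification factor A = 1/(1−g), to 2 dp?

1.11

Convert to gains: g_alb = 0.564/2.18 = 0.2587; g_cld = -0.34/2.18 = -0.156.
Total gain g = 0.1027.
A = 1/(1 − 0.1027) = 1.11.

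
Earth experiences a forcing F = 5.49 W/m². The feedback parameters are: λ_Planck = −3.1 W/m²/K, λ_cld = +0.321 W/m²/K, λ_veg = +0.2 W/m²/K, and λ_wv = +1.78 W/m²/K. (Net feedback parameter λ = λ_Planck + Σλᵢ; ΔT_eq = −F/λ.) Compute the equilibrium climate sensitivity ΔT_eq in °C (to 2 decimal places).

Net feedback parameter λ = (−3.1) + (+0.321) + (+0.2) + (+1.78) = -0.799 W/m²/K.
ΔT = −F/λ = −5.49/(-0.799) = 6.87 °C.

6.87 °C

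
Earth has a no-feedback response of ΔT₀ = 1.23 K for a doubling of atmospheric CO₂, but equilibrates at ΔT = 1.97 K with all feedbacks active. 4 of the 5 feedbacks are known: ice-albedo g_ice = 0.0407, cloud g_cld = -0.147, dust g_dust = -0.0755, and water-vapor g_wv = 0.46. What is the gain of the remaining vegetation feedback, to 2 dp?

Amplification A = ΔT/ΔT₀ = 1.97/1.23 = 1.602.
Total gain g = 1 − 1/A = 1 − 1/1.602 = 0.3758.
Known gains sum to 0.0407 − 0.147 − 0.0755 + 0.46 = 0.2782.
g_veg = 0.3758 − 0.2782 = 0.10.

0.10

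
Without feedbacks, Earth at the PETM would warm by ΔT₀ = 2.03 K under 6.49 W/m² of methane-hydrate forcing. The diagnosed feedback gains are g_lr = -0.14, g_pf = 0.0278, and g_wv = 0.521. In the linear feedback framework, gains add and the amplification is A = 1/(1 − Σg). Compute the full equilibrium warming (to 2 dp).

3.43 K

Total gain g = -0.14 + 0.0278 + 0.521 = 0.4088.
Amplification A = 1/(1 − 0.4088) = 1.691.
ΔT = 2.03 × 1.691 = 3.43 K.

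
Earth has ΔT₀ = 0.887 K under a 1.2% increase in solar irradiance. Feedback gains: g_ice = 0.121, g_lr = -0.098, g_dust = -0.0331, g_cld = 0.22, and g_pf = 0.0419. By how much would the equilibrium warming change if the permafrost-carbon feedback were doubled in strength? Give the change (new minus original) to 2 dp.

0.07 K

Original: g = 0.2518, ΔT = 0.887/(1−0.2518) = 1.1855 K.
With doubled permafrost-carbon: g' = 0.2937, ΔT' = 0.887/(1−0.2937) = 1.2558 K.
Change = 1.2558 − 1.1855 = 0.07 K.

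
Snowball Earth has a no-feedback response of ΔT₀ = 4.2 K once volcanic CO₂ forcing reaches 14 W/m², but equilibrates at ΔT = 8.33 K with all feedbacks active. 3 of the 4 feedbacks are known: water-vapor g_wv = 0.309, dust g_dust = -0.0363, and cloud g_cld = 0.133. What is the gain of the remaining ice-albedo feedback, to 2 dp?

0.09

Amplification A = ΔT/ΔT₀ = 8.33/4.2 = 1.983.
Total gain g = 1 − 1/A = 1 − 1/1.983 = 0.4957.
Known gains sum to 0.309 − 0.0363 + 0.133 = 0.4057.
g_ice = 0.4957 − 0.4057 = 0.09.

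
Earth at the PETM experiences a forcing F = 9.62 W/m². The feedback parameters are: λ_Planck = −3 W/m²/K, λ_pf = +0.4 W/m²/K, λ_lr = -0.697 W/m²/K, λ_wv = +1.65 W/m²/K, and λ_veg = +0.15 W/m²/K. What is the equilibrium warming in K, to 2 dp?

6.43 K

Net feedback parameter λ = (−3) + (+0.4) + (-0.697) + (+1.65) + (+0.15) = -1.497 W/m²/K.
ΔT = −F/λ = −9.62/(-1.497) = 6.43 K.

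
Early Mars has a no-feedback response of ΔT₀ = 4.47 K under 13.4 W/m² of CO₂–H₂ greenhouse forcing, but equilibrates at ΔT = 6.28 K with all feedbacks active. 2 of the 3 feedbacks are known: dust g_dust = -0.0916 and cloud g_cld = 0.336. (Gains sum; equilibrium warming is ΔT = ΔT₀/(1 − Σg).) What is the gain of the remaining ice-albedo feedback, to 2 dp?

0.04

Amplification A = ΔT/ΔT₀ = 6.28/4.47 = 1.405.
Total gain g = 1 − 1/A = 1 − 1/1.405 = 0.2883.
Known gains sum to -0.0916 + 0.336 = 0.2444.
g_ice = 0.2883 − 0.2444 = 0.04.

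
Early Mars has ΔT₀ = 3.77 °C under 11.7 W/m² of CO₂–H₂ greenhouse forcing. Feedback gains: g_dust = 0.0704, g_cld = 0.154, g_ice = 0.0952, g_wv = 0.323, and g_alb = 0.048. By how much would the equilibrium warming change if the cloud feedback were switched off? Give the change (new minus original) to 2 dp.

Original: g = 0.6906, ΔT = 3.77/(1−0.6906) = 12.1849 °C.
Without cloud: g' = 0.5366, ΔT' = 3.77/(1−0.5366) = 8.1355 °C.
Change = 8.1355 − 12.1849 = -4.05 °C.

-4.05 °C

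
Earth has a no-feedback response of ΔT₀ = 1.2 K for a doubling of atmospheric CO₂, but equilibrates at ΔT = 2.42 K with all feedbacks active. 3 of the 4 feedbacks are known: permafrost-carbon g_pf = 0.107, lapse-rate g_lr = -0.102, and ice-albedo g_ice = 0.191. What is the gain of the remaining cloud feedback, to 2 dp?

0.31

Amplification A = ΔT/ΔT₀ = 2.42/1.2 = 2.017.
Total gain g = 1 − 1/A = 1 − 1/2.017 = 0.5042.
Known gains sum to 0.107 − 0.102 + 0.191 = 0.196.
g_cld = 0.5042 − 0.196 = 0.31.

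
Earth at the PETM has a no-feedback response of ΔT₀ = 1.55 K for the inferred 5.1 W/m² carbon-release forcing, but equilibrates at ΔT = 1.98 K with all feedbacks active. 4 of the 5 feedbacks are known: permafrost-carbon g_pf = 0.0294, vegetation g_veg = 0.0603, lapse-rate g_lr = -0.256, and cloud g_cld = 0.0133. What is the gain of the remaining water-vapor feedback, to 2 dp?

0.37

Amplification A = ΔT/ΔT₀ = 1.98/1.55 = 1.277.
Total gain g = 1 − 1/A = 1 − 1/1.277 = 0.2169.
Known gains sum to 0.0294 + 0.0603 − 0.256 + 0.0133 = -0.153.
g_wv = 0.2169 + 0.153 = 0.37.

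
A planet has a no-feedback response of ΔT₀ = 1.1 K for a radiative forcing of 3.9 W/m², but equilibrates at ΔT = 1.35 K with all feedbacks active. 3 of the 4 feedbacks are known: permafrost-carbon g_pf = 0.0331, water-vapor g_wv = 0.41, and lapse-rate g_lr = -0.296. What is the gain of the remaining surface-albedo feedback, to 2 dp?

0.04

Amplification A = ΔT/ΔT₀ = 1.35/1.1 = 1.227.
Total gain g = 1 − 1/A = 1 − 1/1.227 = 0.185.
Known gains sum to 0.0331 + 0.41 − 0.296 = 0.1471.
g_alb = 0.185 − 0.1471 = 0.04.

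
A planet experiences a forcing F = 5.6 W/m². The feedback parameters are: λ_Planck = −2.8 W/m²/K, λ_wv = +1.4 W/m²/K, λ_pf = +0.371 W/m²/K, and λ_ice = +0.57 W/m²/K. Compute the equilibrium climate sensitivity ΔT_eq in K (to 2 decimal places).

12.20 K

Net feedback parameter λ = (−2.8) + (+1.4) + (+0.371) + (+0.57) = -0.459 W/m²/K.
ΔT = −F/λ = −5.6/(-0.459) = 12.20 K.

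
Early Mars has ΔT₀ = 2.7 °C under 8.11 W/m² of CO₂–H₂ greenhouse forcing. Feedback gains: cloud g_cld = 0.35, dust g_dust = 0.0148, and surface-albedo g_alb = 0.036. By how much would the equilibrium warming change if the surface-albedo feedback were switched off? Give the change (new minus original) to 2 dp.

-0.26 °C

Original: g = 0.4008, ΔT = 2.7/(1−0.4008) = 4.5060 °C.
Without surface-albedo: g' = 0.3648, ΔT' = 2.7/(1−0.3648) = 4.2506 °C.
Change = 4.2506 − 4.5060 = -0.26 °C.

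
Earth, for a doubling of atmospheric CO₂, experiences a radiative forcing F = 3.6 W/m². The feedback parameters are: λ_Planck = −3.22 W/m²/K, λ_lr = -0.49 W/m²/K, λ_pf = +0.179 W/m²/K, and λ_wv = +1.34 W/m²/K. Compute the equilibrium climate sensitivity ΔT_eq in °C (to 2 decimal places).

1.64 °C

Net feedback parameter λ = (−3.22) + (-0.49) + (+0.179) + (+1.34) = -2.191 W/m²/K.
ΔT = −F/λ = −3.6/(-2.191) = 1.64 °C.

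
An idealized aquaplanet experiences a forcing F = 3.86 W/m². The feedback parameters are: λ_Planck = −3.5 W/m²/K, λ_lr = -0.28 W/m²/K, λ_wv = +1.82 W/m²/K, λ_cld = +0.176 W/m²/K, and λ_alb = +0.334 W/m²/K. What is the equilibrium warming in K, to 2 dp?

2.66 K

Net feedback parameter λ = (−3.5) + (-0.28) + (+1.82) + (+0.176) + (+0.334) = -1.45 W/m²/K.
ΔT = −F/λ = −3.86/(-1.45) = 2.66 K.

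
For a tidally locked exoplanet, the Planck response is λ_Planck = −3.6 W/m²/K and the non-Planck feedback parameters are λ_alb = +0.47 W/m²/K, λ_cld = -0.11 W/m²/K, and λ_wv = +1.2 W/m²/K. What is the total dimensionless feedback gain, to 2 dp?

Convert to gains: g_alb = 0.47/3.6 = 0.1306; g_cld = -0.11/3.6 = -0.03056; g_wv = 1.2/3.6 = 0.3333.
Total gain g = 0.43334.

0.43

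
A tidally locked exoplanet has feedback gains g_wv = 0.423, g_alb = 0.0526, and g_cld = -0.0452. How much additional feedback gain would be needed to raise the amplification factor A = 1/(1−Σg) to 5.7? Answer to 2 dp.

0.39

Current total gain = 0.4304.
Target gain for A = 5.7: g* = 1 − 1/5.7 = 0.8246.
Additional gain needed = 0.8246 − 0.4304 = 0.39.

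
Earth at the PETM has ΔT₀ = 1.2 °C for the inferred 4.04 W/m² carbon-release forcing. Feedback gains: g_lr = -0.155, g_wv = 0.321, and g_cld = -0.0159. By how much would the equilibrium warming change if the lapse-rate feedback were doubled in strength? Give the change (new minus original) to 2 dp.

Original: g = 0.1501, ΔT = 1.2/(1−0.1501) = 1.4119 °C.
With doubled lapse-rate: g' = -0.0049, ΔT' = 1.2/(1+0.0049) = 1.1941 °C.
Change = 1.1941 − 1.4119 = -0.22 °C.

-0.22 °C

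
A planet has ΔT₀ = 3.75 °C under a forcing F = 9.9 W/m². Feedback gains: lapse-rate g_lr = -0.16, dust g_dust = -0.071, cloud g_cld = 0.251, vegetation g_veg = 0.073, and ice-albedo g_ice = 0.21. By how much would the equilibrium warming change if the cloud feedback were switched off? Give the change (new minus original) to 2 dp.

Original: g = 0.303, ΔT = 3.75/(1−0.303) = 5.3802 °C.
Without cloud: g' = 0.052, ΔT' = 3.75/(1−0.052) = 3.9557 °C.
Change = 3.9557 − 5.3802 = -1.42 °C.

-1.42 °C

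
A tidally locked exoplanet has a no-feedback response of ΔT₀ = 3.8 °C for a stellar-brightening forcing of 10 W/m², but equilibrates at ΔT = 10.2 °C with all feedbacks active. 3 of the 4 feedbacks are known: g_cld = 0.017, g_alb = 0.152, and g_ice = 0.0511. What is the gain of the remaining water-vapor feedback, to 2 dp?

0.41

Amplification A = ΔT/ΔT₀ = 10.2/3.8 = 2.684.
Total gain g = 1 − 1/A = 1 − 1/2.684 = 0.6274.
Known gains sum to 0.017 + 0.152 + 0.0511 = 0.2201.
g_wv = 0.6274 − 0.2201 = 0.41.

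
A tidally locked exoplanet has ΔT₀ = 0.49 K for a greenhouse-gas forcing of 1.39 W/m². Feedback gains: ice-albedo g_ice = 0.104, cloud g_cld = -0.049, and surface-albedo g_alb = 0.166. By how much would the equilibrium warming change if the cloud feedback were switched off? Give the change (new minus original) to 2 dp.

Original: g = 0.221, ΔT = 0.49/(1−0.221) = 0.6290 K.
Without cloud: g' = 0.27, ΔT' = 0.49/(1−0.27) = 0.6712 K.
Change = 0.6712 − 0.6290 = 0.04 K.

0.04 K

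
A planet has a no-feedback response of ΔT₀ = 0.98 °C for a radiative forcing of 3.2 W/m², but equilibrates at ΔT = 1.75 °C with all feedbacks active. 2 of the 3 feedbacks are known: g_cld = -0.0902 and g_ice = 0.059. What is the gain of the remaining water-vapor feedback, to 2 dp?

Amplification A = ΔT/ΔT₀ = 1.75/0.98 = 1.786.
Total gain g = 1 − 1/A = 1 − 1/1.786 = 0.4401.
Known gains sum to -0.0902 + 0.059 = -0.0312.
g_wv = 0.4401 + 0.0312 = 0.47.

0.47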